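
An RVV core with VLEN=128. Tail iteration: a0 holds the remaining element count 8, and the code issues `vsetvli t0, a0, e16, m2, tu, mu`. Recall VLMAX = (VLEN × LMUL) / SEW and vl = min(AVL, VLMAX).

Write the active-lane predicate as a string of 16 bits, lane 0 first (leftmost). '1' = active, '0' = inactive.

predicate = 1111111100000000

VLMAX = VLEN×LMUL/SEW = 128×2/16 = 16
AVL=8 ≤ VLMAX=16, so vl = 8
bits (lane 0 leftmost): 1111111100000000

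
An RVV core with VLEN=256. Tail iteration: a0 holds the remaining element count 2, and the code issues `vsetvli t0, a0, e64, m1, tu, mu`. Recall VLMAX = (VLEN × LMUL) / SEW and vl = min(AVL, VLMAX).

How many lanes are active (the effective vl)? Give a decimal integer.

VLMAX = (256 × 1) / 64 = 4 lanes
vl = min(AVL, VLMAX) = min(2, 4) = 2

vl = 2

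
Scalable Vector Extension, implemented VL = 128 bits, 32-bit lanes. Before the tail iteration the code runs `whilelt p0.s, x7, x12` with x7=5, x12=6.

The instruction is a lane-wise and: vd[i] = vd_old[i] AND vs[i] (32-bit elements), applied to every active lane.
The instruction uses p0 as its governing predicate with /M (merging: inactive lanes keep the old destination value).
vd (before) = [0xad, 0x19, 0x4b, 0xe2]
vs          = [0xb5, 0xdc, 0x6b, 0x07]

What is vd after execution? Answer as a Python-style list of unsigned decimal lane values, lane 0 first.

register lanes = 128/32 = 4
active while 5+j < 6, i.e. j ∈ [0,1) capped at 4 ⇒ 1
vd[0] and(0xad,0xb5) -> 0xa5
vd[1] tail/keep -> 0x19
vd[2] tail/keep -> 0x4b
vd[3] tail/keep -> 0xe2

vd = [165, 25, 75, 226]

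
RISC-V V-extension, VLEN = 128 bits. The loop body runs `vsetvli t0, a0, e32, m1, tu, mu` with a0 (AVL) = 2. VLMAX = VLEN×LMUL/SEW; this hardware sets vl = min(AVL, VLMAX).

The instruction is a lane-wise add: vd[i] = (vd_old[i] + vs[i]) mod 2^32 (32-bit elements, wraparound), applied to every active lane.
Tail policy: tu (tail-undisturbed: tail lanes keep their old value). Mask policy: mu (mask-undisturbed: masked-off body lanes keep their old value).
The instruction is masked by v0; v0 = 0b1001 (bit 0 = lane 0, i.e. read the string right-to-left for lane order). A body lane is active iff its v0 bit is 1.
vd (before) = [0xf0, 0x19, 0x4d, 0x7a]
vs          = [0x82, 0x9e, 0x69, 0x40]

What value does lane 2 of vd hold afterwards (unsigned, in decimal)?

vd[2] = 77

lanes per group: 128·1/32 = 4
vl = min(AVL, VLMAX) = min(2, 4) = 2
[0] add(0xf0,0x82) = 0x172
[1] mask-off/keep = 0x19
[2] tail/keep = 0x4d
[3] tail/keep = 0x7a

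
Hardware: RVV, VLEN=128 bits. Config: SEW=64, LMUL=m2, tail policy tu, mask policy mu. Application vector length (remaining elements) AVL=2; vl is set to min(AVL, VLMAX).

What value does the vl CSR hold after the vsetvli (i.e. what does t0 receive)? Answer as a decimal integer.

vl = 2

VLMAX = VLEN×LMUL/SEW = 128×2/64 = 4
AVL=2 ≤ VLMAX=4, so vl = 2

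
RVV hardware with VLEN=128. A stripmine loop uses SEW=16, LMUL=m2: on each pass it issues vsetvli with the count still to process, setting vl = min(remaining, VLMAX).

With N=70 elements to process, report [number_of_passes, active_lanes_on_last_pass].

VLMAX = (128 × 2) / 16 = 16 lanes
N=70: ⌈70/16⌉ = 5 iters; last vl = 70 − 4×16 = 6

[iterations, last_vl] = [5, 6]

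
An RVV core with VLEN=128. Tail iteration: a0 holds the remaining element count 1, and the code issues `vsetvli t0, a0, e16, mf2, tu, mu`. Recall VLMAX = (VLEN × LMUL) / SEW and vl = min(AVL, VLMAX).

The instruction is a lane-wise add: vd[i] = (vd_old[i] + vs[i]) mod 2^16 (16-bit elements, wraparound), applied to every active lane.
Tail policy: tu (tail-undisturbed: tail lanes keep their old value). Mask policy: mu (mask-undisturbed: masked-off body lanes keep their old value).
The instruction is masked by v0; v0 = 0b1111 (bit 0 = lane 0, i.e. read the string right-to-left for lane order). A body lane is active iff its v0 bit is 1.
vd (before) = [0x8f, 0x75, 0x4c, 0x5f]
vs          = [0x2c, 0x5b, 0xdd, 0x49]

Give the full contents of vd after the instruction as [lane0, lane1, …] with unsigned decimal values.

VLMAX = VLEN×LMUL/SEW = 128×1/2/16 = 4
vl = min(AVL, VLMAX) = min(1, 4) = 1
  i=0: add(0x8f,0x2c) → 187
  i=1: tail/keep → 117
  i=2: tail/keep → 76
  i=3: tail/keep → 95

vd = [187, 117, 76, 95]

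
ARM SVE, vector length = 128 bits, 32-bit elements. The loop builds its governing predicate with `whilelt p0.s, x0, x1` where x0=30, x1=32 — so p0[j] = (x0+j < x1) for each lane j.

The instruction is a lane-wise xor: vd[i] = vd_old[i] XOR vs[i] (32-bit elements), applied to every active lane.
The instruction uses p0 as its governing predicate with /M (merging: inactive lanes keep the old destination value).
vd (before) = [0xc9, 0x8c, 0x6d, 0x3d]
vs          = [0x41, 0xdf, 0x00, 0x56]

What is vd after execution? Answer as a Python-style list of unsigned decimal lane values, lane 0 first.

register lanes = 128/32 = 4
active while 30+j < 32, i.e. j ∈ [0,2) capped at 4 ⇒ 2
[0] xor(0xc9,0x41) = 0x88
[1] xor(0x8c,0xdf) = 0x53
[2] tail/keep = 0x6d
[3] tail/keep = 0x3d

vd = [136, 83, 109, 61]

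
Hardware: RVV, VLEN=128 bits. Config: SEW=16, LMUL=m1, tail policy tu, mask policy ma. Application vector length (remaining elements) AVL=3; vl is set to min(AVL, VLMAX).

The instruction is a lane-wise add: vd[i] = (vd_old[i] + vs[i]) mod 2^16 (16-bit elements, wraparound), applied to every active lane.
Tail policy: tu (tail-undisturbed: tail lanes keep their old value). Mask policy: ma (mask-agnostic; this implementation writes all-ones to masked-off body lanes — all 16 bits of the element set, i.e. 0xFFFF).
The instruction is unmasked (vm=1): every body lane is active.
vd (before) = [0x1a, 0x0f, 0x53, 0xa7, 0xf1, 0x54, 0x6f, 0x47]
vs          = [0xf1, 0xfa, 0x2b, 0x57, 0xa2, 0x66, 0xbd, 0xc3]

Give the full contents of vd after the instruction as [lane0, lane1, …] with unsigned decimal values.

vd = [267, 265, 126, 167, 241, 84, 111, 71]

VLMAX = (128 × 1) / 16 = 8 lanes
vl ← min(3, 8) = 3
  i=0: add(0x1a,0xf1) → 267
  i=1: add(0x0f,0xfa) → 265
  i=2: add(0x53,0x2b) → 126
  i=3: tail/keep → 167
  i=4: tail/keep → 241
  i=5: tail/keep → 84
  i=6: tail/keep → 111
  i=7: tail/keep → 71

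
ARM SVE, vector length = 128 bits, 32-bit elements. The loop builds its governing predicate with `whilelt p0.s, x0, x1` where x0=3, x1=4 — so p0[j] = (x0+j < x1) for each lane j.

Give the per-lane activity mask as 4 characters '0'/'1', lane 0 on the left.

register lanes = 128/32 = 4
active while 3+j < 4, i.e. j ∈ [0,1) capped at 4 ⇒ 1
bits (lane 0 leftmost): 1000

predicate = 1000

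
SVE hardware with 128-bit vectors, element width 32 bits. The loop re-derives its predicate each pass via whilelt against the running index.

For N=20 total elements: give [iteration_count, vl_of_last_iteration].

[iterations, last_vl] = [5, 4]

128-bit reg / 32-bit elem → 4 lanes
iterations = ceil(20/4) = 5; final-pass vl = 4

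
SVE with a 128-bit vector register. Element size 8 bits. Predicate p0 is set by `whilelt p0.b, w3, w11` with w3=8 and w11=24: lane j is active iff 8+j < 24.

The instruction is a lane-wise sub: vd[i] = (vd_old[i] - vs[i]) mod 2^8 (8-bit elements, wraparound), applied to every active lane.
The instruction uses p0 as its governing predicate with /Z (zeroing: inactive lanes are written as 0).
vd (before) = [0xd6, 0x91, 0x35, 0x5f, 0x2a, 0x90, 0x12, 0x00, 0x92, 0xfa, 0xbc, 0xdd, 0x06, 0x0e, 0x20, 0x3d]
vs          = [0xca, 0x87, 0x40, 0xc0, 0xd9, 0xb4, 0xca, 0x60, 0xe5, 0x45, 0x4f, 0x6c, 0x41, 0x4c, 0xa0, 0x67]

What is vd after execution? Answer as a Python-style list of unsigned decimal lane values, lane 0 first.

vd = [12, 10, 245, 159, 81, 220, 72, 160, 173, 181, 109, 113, 197, 194, 128, 214]

lane count: 128 div 8 = 16
p0[j] = (8+j < 24); true for j=0..15 → 16 lanes set
lane  0: sub(0xd6,0xca) ⇒ 0x0c
lane  1: sub(0x91,0x87) ⇒ 0x0a
lane  2: sub(0x35,0x40) ⇒ 0xf5
lane  3: sub(0x5f,0xc0) ⇒ 0x9f
lane  4: sub(0x2a,0xd9) ⇒ 0x51
lane  5: sub(0x90,0xb4) ⇒ 0xdc
lane  6: sub(0x12,0xca) ⇒ 0x48
lane  7: sub(0x00,0x60) ⇒ 0xa0
lane  8: sub(0x92,0xe5) ⇒ 0xad
lane  9: sub(0xfa,0x45) ⇒ 0xb5
lane 10: sub(0xbc,0x4f) ⇒ 0x6d
lane 11: sub(0xdd,0x6c) ⇒ 0x71
lane 12: sub(0x06,0x41) ⇒ 0xc5
lane 13: sub(0x0e,0x4c) ⇒ 0xc2
lane 14: sub(0x20,0xa0) ⇒ 0x80
lane 15: sub(0x3d,0x67) ⇒ 0xd6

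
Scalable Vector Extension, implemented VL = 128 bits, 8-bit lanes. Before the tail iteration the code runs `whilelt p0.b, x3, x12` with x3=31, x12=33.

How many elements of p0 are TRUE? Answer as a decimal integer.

128-bit reg / 8-bit elem → 16 lanes
p0[j] = (31+j < 33); true for j=0..1 → 2 lanes set

vl = 2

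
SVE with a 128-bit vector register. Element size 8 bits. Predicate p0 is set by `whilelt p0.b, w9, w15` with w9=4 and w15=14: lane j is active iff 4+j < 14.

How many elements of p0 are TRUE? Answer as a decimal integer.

128-bit reg / 8-bit elem → 16 lanes
p0[j] = (4+j < 14); true for j=0..9 → 10 lanes set

vl = 10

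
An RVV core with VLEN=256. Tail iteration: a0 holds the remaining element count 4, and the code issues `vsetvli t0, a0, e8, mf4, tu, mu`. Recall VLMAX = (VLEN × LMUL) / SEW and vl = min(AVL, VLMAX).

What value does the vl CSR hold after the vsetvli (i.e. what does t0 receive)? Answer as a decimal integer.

vl = 4

VLMAX = VLEN×LMUL/SEW = 256×1/4/8 = 8
vl = min(AVL, VLMAX) = min(4, 8) = 4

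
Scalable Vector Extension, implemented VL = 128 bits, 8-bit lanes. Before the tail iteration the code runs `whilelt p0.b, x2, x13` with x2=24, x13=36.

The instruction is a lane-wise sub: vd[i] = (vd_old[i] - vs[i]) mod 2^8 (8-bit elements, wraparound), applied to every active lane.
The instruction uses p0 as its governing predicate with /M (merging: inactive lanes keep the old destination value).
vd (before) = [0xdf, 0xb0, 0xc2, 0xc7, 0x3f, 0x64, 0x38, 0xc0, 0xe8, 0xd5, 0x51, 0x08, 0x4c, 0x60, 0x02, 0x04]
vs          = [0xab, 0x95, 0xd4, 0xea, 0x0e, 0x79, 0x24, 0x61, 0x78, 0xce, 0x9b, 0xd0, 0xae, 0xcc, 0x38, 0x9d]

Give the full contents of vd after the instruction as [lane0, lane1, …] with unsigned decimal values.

register lanes = 128/8 = 16
whilelt: lane j active iff 24+j < 36 → j < 12 → 12 active
lane  0: sub(0xdf,0xab) ⇒ 0x34
lane  1: sub(0xb0,0x95) ⇒ 0x1b
lane  2: sub(0xc2,0xd4) ⇒ 0xee
lane  3: sub(0xc7,0xea) ⇒ 0xdd
lane  4: sub(0x3f,0x0e) ⇒ 0x31
lane  5: sub(0x64,0x79) ⇒ 0xeb
lane  6: sub(0x38,0x24) ⇒ 0x14
lane  7: sub(0xc0,0x61) ⇒ 0x5f
lane  8: sub(0xe8,0x78) ⇒ 0x70
lane  9: sub(0xd5,0xce) ⇒ 0x07
lane 10: sub(0x51,0x9b) ⇒ 0xb6
lane 11: sub(0x08,0xd0) ⇒ 0x38
lane 12: tail/keep ⇒ 0x4c
lane 13: tail/keep ⇒ 0x60
lane 14: tail/keep ⇒ 0x02
lane 15: tail/keep ⇒ 0x04

vd = [52, 27, 238, 221, 49, 235, 20, 95, 112, 7, 182, 56, 76, 96, 2, 4]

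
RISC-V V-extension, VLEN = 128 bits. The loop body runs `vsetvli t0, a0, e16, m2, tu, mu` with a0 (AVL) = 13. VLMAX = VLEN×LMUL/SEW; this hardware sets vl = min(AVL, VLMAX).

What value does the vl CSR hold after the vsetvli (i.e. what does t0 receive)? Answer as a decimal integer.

vl = 13

VLMAX = VLEN×LMUL/SEW = 128×2/16 = 16
AVL=13 ≤ VLMAX=16, so vl = 13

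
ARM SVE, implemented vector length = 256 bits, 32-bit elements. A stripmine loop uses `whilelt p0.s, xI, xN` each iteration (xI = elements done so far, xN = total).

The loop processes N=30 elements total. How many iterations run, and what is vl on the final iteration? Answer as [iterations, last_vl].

register lanes = 256/32 = 8
30 elements at 8/iter → 4 passes, remainder 6 on the last

[iterations, last_vl] = [4, 6]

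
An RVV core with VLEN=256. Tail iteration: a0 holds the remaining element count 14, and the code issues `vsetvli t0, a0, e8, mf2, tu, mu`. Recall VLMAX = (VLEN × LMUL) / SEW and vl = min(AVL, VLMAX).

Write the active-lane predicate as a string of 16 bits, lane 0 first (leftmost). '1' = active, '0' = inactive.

VLMAX = VLEN×LMUL/SEW = 256×1/2/8 = 16
vl = min(AVL, VLMAX) = min(14, 16) = 14
bits (lane 0 leftmost): 1111111111111100

predicate = 1111111111111100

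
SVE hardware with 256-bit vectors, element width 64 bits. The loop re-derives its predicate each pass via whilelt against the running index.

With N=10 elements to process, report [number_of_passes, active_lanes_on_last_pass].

[iterations, last_vl] = [3, 2]

register lanes = 256/64 = 4
iterations = ceil(10/4) = 3; final-pass vl = 2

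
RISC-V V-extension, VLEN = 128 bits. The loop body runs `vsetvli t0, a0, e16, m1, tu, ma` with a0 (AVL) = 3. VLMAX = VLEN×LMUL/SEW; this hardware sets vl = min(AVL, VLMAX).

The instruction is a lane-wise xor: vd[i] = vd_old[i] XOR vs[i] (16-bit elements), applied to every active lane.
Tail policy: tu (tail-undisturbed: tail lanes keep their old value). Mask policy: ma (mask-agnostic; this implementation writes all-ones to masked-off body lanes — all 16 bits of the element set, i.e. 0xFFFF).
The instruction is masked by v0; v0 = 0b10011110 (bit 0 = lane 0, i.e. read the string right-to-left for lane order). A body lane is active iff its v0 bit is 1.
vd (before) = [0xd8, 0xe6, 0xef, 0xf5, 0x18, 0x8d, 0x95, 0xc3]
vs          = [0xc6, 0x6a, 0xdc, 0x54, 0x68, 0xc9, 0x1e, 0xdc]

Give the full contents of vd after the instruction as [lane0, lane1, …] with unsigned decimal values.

vd = [65535, 140, 51, 245, 24, 141, 149, 195]

lanes per group: 128·1/16 = 8
vl = min(AVL, VLMAX) = min(3, 8) = 3
lane  0: mask-off/ones ⇒ 0xffff
lane  1: xor(0xe6,0x6a) ⇒ 0x8c
lane  2: xor(0xef,0xdc) ⇒ 0x33
lane  3: tail/keep ⇒ 0xf5
lane  4: tail/keep ⇒ 0x18
lane  5: tail/keep ⇒ 0x8d
lane  6: tail/keep ⇒ 0x95
lane  7: tail/keep ⇒ 0xc3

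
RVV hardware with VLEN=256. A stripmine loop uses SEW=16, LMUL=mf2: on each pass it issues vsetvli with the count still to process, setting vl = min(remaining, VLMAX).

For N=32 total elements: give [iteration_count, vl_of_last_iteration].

VLMAX = VLEN×LMUL/SEW = 256×1/2/16 = 8
iterations = ceil(32/8) = 4; final-pass vl = 8

[iterations, last_vl] = [4, 8]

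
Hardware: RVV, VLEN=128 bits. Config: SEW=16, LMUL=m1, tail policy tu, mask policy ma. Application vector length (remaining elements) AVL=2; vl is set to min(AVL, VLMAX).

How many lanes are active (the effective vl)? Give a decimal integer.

vl = 2

VLMAX = (128 × 1) / 16 = 8 lanes
vl ← min(2, 8) = 2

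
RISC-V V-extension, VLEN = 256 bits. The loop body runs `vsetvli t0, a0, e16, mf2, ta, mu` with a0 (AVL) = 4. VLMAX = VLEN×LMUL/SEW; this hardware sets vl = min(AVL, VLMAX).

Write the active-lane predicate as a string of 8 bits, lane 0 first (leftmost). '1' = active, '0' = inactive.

predicate = 11110000

VLMAX = VLEN×LMUL/SEW = 256×1/2/16 = 8
vl = min(AVL, VLMAX) = min(4, 8) = 4
bits (lane 0 leftmost): 11110000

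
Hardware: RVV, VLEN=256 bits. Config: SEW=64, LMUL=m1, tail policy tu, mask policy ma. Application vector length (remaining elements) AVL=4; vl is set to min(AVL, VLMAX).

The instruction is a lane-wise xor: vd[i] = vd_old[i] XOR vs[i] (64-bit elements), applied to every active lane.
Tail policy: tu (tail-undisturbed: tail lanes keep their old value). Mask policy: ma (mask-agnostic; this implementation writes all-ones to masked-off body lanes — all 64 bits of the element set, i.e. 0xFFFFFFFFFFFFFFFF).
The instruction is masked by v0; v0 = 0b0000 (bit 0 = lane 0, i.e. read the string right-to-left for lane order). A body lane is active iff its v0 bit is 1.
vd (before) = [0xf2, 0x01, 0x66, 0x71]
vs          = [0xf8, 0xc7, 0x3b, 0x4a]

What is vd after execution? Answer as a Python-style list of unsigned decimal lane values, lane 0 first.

VLMAX = (256 × 1) / 64 = 4 lanes
vl ← min(4, 4) = 4
lane  0: mask-off/ones ⇒ 0xffffffffffffffff
lane  1: mask-off/ones ⇒ 0xffffffffffffffff
lane  2: mask-off/ones ⇒ 0xffffffffffffffff
lane  3: mask-off/ones ⇒ 0xffffffffffffffff

vd = [18446744073709551615, 18446744073709551615, 18446744073709551615, 18446744073709551615]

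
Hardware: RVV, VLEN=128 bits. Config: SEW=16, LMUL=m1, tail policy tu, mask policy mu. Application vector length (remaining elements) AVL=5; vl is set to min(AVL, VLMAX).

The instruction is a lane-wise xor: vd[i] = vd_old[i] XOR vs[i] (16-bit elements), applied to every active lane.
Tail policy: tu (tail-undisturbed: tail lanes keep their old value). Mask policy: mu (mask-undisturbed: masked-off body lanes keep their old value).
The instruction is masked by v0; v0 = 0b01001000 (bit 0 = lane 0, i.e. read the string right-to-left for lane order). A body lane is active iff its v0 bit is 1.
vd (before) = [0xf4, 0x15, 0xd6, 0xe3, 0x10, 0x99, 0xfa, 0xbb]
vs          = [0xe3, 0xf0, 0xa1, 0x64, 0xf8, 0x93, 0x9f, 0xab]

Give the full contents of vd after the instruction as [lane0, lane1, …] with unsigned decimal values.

vd = [244, 21, 214, 135, 16, 153, 250, 187]

lanes per group: 128·1/16 = 8
vl = min(AVL, VLMAX) = min(5, 8) = 5
  i=0: mask-off/keep → 244
  i=1: mask-off/keep → 21
  i=2: mask-off/keep → 214
  i=3: xor(0xe3,0x64) → 135
  i=4: mask-off/keep → 16
  i=5: tail/keep → 153
  i=6: tail/keep → 250
  i=7: tail/keep → 187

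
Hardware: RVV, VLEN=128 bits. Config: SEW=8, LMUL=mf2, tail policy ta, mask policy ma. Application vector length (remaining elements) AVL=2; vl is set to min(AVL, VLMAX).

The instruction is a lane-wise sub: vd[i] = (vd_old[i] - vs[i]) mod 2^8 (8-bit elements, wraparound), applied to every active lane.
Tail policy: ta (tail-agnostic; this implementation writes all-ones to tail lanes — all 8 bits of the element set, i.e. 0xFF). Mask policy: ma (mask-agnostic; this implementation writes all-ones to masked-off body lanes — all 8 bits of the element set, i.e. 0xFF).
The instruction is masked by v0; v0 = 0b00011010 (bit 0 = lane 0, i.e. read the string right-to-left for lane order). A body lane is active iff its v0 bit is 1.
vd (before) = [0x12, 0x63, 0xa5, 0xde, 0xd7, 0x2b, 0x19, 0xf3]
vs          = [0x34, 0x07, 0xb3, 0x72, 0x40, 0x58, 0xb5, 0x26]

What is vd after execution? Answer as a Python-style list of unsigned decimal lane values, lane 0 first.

vd = [255, 92, 255, 255, 255, 255, 255, 255]

lanes per group: 128·1/2/8 = 8
vl = min(AVL, VLMAX) = min(2, 8) = 2
vd[0] mask-off/ones -> 0xff
vd[1] sub(0x63,0x07) -> 0x5c
vd[2] tail/ones -> 0xff
vd[3] tail/ones -> 0xff
vd[4] tail/ones -> 0xff
vd[5] tail/ones -> 0xff
vd[6] tail/ones -> 0xff
vd[7] tail/ones -> 0xff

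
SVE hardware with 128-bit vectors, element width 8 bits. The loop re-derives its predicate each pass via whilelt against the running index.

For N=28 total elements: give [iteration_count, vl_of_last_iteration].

[iterations, last_vl] = [2, 12]

register lanes = 128/8 = 16
28 elements at 16/iter → 2 passes, remainder 12 on the last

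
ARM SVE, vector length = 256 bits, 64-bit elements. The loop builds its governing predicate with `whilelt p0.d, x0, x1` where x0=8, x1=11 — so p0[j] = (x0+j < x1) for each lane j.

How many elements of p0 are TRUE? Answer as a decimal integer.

vl = 3

lane count: 256 div 64 = 4
active while 8+j < 11, i.e. j ∈ [0,3) capped at 4 ⇒ 3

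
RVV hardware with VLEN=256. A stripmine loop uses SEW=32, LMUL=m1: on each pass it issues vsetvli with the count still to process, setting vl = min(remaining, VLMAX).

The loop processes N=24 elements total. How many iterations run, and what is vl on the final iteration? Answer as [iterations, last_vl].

[iterations, last_vl] = [3, 8]

lanes per group: 256·1/32 = 8
N=24: ⌈24/8⌉ = 3 iters; last vl = 24 − 2×8 = 8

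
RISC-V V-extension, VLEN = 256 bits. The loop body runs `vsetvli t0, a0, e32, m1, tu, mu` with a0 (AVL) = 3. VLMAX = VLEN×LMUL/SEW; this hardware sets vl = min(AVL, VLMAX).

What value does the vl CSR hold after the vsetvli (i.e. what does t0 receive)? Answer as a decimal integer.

lanes per group: 256·1/32 = 8
vl ← min(3, 8) = 3

vl = 3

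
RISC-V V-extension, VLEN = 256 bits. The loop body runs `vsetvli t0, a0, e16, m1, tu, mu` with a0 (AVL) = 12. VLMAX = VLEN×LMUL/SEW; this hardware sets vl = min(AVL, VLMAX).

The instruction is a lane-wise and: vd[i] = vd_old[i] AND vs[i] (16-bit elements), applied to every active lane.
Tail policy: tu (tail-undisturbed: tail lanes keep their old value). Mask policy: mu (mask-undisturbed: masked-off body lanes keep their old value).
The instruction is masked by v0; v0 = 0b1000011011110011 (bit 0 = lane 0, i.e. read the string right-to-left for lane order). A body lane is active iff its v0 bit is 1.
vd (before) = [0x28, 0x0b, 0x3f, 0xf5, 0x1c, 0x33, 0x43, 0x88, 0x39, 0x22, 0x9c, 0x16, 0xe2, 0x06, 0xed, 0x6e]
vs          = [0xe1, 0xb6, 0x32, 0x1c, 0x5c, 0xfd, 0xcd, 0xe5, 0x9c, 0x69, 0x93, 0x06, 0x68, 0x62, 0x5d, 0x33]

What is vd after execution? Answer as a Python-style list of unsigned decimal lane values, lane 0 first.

VLMAX = VLEN×LMUL/SEW = 256×1/16 = 16
AVL=12 ≤ VLMAX=16, so vl = 12
  i=0: and(0x28,0xe1) → 32
  i=1: and(0x0b,0xb6) → 2
  i=2: mask-off/keep → 63
  i=3: mask-off/keep → 245
  i=4: and(0x1c,0x5c) → 28
  i=5: and(0x33,0xfd) → 49
  i=6: and(0x43,0xcd) → 65
  i=7: and(0x88,0xe5) → 128
  i=8: mask-off/keep → 57
  i=9: and(0x22,0x69) → 32
  i=10: and(0x9c,0x93) → 144
  i=11: mask-off/keep → 22
  i=12: tail/keep → 226
  i=13: tail/keep → 6
  i=14: tail/keep → 237
  i=15: tail/keep → 110

vd = [32, 2, 63, 245, 28, 49, 65, 128, 57, 32, 144, 22, 226, 6, 237, 110]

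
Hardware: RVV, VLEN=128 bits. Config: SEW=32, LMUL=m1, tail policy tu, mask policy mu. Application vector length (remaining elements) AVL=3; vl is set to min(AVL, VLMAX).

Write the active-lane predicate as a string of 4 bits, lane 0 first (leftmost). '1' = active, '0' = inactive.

predicate = 1110

VLMAX = (128 × 1) / 32 = 4 lanes
vl = min(AVL, VLMAX) = min(3, 4) = 3
bits (lane 0 leftmost): 1110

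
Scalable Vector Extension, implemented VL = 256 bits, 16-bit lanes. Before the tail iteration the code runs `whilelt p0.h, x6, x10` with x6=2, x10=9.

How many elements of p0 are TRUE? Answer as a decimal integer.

256-bit reg / 16-bit elem → 16 lanes
whilelt: lane j active iff 2+j < 9 → j < 7 → 7 active

vl = 7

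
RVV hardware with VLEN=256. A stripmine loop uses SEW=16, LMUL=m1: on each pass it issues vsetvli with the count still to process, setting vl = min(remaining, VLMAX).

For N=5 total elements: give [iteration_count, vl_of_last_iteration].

[iterations, last_vl] = [1, 5]

VLMAX = (256 × 1) / 16 = 16 lanes
iterations = ceil(5/16) = 1; final-pass vl = 5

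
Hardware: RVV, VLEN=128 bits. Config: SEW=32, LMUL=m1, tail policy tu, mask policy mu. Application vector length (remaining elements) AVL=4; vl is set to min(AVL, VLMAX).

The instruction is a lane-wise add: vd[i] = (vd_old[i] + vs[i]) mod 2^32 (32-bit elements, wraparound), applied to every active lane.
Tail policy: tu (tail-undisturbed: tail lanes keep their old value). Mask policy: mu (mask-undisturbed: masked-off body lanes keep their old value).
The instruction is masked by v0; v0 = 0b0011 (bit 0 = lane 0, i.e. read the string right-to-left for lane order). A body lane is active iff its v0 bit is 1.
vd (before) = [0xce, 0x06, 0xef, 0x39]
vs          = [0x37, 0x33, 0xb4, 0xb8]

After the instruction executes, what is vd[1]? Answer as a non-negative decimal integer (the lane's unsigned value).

VLMAX = VLEN×LMUL/SEW = 128×1/32 = 4
AVL=4 ≤ VLMAX=4, so vl = 4
lane  0: add(0xce,0x37) ⇒ 0x105
lane  1: add(0x06,0x33) ⇒ 0x39
lane  2: mask-off/keep ⇒ 0xef
lane  3: mask-off/keep ⇒ 0x39

vd[1] = 57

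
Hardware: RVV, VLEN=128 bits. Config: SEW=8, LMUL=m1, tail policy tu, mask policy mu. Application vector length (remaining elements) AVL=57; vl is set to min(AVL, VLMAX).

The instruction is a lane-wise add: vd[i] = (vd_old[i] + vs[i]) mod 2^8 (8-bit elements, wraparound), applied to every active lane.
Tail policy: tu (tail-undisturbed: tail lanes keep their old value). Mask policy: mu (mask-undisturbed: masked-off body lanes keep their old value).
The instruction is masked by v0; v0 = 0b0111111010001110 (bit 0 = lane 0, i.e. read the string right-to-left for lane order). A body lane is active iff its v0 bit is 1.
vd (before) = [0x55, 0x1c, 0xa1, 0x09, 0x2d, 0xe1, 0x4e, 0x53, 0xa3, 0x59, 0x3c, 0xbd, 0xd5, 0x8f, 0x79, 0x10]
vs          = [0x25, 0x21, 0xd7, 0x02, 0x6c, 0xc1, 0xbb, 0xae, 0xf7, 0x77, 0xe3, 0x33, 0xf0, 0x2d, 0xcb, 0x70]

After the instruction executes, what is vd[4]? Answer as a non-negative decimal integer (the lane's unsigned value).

VLMAX = (128 × 1) / 8 = 16 lanes
vl ← min(57, 16) = 16
vd[0] mask-off/keep -> 0x55
vd[1] add(0x1c,0x21) -> 0x3d
vd[2] add(0xa1,0xd7) -> 0x78
vd[3] add(0x09,0x02) -> 0x0b
vd[4] mask-off/keep -> 0x2d
vd[5] mask-off/keep -> 0xe1
vd[6] mask-off/keep -> 0x4e
vd[7] add(0x53,0xae) -> 0x01
vd[8] mask-off/keep -> 0xa3
vd[9] add(0x59,0x77) -> 0xd0
vd[10] add(0x3c,0xe3) -> 0x1f
vd[11] add(0xbd,0x33) -> 0xf0
vd[12] add(0xd5,0xf0) -> 0xc5
vd[13] add(0x8f,0x2d) -> 0xbc
vd[14] add(0x79,0xcb) -> 0x44
vd[15] mask-off/keep -> 0x10

vd[4] = 45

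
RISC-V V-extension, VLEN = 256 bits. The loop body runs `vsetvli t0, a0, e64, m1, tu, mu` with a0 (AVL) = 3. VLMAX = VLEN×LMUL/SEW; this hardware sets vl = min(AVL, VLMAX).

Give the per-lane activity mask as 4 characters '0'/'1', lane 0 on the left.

predicate = 1110

VLMAX = VLEN×LMUL/SEW = 256×1/64 = 4
vl = min(AVL, VLMAX) = min(3, 4) = 3
bits (lane 0 leftmost): 1110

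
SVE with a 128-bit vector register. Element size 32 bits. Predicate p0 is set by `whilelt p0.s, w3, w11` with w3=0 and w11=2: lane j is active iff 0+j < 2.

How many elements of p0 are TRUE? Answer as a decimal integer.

vl = 2

register lanes = 128/32 = 4
active while 0+j < 2, i.e. j ∈ [0,2) capped at 4 ⇒ 2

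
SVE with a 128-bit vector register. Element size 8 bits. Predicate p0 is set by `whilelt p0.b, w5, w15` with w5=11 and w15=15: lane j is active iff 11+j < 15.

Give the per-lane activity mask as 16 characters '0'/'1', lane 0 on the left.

lane count: 128 div 8 = 16
p0[j] = (11+j < 15); true for j=0..3 → 4 lanes set
bits (lane 0 leftmost): 1111000000000000

predicate = 1111000000000000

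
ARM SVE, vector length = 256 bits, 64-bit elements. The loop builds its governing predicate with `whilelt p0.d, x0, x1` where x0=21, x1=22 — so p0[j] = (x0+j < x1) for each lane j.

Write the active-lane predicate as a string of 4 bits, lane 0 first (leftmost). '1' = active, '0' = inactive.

predicate = 1000

lane count: 256 div 64 = 4
active while 21+j < 22, i.e. j ∈ [0,1) capped at 4 ⇒ 1
bits (lane 0 leftmost): 1000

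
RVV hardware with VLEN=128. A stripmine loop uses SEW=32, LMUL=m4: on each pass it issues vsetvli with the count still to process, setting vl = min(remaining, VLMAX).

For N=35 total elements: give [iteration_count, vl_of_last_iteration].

VLMAX = VLEN×LMUL/SEW = 128×4/32 = 16
35 elements at 16/iter → 3 passes, remainder 3 on the last

[iterations, last_vl] = [3, 3]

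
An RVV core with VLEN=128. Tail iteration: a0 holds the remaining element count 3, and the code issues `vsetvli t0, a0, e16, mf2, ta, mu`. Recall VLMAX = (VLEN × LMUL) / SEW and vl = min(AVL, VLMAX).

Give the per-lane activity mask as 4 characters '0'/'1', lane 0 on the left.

predicate = 1110

VLMAX = VLEN×LMUL/SEW = 128×1/2/16 = 4
vl = min(AVL, VLMAX) = min(3, 4) = 3
bits (lane 0 leftmost): 1110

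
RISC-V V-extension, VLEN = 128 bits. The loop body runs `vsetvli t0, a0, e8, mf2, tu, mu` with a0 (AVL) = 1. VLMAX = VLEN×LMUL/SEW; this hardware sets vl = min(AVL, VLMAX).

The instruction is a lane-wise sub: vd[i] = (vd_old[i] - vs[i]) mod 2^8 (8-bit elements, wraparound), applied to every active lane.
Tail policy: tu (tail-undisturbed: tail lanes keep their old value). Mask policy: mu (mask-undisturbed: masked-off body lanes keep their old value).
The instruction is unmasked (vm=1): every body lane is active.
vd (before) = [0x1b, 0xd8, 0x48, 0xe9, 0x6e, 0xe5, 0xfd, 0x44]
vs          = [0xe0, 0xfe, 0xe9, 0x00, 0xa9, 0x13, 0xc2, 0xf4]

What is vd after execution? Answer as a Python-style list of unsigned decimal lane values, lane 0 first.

vd = [59, 216, 72, 233, 110, 229, 253, 68]

VLMAX = (128 × 1/2) / 8 = 8 lanes
vl ← min(1, 8) = 1
  i=0: sub(0x1b,0xe0) → 59
  i=1: tail/keep → 216
  i=2: tail/keep → 72
  i=3: tail/keep → 233
  i=4: tail/keep → 110
  i=5: tail/keep → 229
  i=6: tail/keep → 253
  i=7: tail/keep → 68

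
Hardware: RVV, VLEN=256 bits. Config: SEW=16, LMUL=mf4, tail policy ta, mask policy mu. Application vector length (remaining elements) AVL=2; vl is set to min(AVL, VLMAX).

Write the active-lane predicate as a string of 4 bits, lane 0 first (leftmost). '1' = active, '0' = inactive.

predicate = 1100

lanes per group: 256·1/4/16 = 4
vl = min(AVL, VLMAX) = min(2, 4) = 2
bits (lane 0 leftmost): 1100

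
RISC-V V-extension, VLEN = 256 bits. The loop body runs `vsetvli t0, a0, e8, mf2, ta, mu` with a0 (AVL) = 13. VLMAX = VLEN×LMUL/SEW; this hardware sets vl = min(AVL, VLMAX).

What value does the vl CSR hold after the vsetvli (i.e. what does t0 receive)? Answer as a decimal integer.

lanes per group: 256·1/2/8 = 16
vl = min(AVL, VLMAX) = min(13, 16) = 13

vl = 13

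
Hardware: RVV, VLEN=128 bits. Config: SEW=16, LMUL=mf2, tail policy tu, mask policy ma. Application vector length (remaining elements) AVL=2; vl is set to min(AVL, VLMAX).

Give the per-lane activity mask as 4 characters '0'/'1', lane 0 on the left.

predicate = 1100

VLMAX = (128 × 1/2) / 16 = 4 lanes
vl = min(AVL, VLMAX) = min(2, 4) = 2
bits (lane 0 leftmost): 1100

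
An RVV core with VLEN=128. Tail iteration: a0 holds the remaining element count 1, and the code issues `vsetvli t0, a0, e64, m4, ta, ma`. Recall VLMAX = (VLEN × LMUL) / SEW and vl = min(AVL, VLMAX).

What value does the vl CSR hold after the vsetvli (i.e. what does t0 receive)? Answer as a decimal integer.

vl = 1

lanes per group: 128·4/64 = 8
vl = min(AVL, VLMAX) = min(1, 8) = 1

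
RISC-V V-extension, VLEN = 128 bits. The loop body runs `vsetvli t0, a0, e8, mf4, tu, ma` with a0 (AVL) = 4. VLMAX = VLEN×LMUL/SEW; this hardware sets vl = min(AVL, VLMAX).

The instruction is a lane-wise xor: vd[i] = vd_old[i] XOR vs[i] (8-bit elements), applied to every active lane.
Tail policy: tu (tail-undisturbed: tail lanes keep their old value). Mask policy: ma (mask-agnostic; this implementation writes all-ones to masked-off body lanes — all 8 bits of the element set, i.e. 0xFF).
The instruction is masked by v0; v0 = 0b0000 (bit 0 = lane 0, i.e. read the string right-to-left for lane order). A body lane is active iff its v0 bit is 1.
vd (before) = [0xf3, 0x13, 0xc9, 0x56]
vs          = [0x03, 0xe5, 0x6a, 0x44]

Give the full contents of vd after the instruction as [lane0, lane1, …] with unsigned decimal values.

lanes per group: 128·1/4/8 = 4
AVL=4 ≤ VLMAX=4, so vl = 4
[0] mask-off/ones = 0xff
[1] mask-off/ones = 0xff
[2] mask-off/ones = 0xff
[3] mask-off/ones = 0xff

vd = [255, 255, 255, 255]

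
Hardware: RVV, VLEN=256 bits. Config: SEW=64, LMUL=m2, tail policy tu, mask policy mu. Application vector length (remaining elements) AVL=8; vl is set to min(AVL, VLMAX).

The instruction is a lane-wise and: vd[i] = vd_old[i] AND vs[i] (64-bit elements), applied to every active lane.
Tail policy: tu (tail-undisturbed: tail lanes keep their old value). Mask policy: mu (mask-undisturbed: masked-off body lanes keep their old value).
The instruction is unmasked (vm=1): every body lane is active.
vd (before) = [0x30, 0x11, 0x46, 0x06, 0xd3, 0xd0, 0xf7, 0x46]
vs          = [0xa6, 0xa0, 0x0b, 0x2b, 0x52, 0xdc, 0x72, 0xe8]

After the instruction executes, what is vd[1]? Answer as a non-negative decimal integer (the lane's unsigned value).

VLMAX = (256 × 2) / 64 = 8 lanes
vl = min(AVL, VLMAX) = min(8, 8) = 8
vd[0] and(0x30,0xa6) -> 0x20
vd[1] and(0x11,0xa0) -> 0x00
vd[2] and(0x46,0x0b) -> 0x02
vd[3] and(0x06,0x2b) -> 0x02
vd[4] and(0xd3,0x52) -> 0x52
vd[5] and(0xd0,0xdc) -> 0xd0
vd[6] and(0xf7,0x72) -> 0x72
vd[7] and(0x46,0xe8) -> 0x40

vd[1] = 0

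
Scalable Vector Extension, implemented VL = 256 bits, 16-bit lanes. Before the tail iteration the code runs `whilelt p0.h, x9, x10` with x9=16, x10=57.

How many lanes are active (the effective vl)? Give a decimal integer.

vl = 16

register lanes = 256/16 = 16
active while 16+j < 57, i.e. j ∈ [0,41) capped at 16 ⇒ 16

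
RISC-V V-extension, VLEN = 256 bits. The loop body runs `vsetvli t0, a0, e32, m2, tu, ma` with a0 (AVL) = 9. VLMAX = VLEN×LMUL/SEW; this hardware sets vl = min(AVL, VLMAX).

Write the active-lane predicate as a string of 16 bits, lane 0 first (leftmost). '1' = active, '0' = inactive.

VLMAX = VLEN×LMUL/SEW = 256×2/32 = 16
vl ← min(9, 16) = 9
bits (lane 0 leftmost): 1111111110000000

predicate = 1111111110000000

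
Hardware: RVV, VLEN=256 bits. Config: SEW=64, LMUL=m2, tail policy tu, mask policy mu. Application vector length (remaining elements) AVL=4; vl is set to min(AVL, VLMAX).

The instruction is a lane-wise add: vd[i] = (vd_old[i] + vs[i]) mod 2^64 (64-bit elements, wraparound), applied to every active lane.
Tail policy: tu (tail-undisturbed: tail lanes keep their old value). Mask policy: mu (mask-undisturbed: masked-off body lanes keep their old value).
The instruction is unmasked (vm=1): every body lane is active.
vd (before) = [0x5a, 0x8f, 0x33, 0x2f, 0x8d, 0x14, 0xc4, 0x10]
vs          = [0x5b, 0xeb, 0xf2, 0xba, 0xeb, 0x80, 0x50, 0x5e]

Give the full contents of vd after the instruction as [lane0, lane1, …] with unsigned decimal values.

vd = [181, 378, 293, 233, 141, 20, 196, 16]

lanes per group: 256·2/64 = 8
vl = min(AVL, VLMAX) = min(4, 8) = 4
lane  0: add(0x5a,0x5b) ⇒ 0xb5
lane  1: add(0x8f,0xeb) ⇒ 0x17a
lane  2: add(0x33,0xf2) ⇒ 0x125
lane  3: add(0x2f,0xba) ⇒ 0xe9
lane  4: tail/keep ⇒ 0x8d
lane  5: tail/keep ⇒ 0x14
lane  6: tail/keep ⇒ 0xc4
lane  7: tail/keep ⇒ 0x10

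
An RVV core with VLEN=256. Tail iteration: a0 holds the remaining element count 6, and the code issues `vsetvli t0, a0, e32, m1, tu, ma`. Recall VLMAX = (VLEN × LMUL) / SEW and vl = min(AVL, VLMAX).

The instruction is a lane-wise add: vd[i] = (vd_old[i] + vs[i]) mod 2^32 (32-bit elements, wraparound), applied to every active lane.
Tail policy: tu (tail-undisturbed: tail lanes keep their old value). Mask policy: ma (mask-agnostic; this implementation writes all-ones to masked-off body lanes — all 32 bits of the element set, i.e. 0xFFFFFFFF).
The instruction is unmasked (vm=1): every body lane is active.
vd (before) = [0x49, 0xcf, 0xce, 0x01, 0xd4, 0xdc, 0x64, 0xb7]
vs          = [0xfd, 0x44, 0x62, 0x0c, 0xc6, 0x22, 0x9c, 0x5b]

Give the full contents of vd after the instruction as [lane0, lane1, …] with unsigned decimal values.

VLMAX = (256 × 1) / 32 = 8 lanes
vl = min(AVL, VLMAX) = min(6, 8) = 6
lane  0: add(0x49,0xfd) ⇒ 0x146
lane  1: add(0xcf,0x44) ⇒ 0x113
lane  2: add(0xce,0x62) ⇒ 0x130
lane  3: add(0x01,0x0c) ⇒ 0x0d
lane  4: add(0xd4,0xc6) ⇒ 0x19a
lane  5: add(0xdc,0x22) ⇒ 0xfe
lane  6: tail/keep ⇒ 0x64
lane  7: tail/keep ⇒ 0xb7

vd = [326, 275, 304, 13, 410, 254, 100, 183]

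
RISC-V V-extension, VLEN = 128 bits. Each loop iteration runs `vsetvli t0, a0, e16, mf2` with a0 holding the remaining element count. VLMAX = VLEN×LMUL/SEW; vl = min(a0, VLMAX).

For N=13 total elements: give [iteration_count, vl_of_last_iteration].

[iterations, last_vl] = [4, 1]

VLMAX = VLEN×LMUL/SEW = 128×1/2/16 = 4
iterations = ceil(13/4) = 4; final-pass vl = 1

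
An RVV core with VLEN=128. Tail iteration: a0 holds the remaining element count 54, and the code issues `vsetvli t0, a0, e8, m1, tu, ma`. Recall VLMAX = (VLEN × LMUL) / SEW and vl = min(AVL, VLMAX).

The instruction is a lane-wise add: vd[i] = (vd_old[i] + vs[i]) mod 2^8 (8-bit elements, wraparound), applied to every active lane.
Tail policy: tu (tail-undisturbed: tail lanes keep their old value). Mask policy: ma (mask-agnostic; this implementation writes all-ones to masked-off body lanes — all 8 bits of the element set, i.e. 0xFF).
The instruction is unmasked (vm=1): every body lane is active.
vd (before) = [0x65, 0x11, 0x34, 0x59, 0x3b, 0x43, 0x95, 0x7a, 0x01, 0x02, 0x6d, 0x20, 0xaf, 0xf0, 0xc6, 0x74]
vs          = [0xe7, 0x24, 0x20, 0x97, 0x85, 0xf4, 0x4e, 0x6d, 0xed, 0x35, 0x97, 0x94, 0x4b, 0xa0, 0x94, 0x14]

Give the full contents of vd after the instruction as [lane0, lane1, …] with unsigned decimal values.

vd = [76, 53, 84, 240, 192, 55, 227, 231, 238, 55, 4, 180, 250, 144, 90, 136]

VLMAX = VLEN×LMUL/SEW = 128×1/8 = 16
AVL=54 > VLMAX=16, so vl = 16
lane  0: add(0x65,0xe7) ⇒ 0x4c
lane  1: add(0x11,0x24) ⇒ 0x35
lane  2: add(0x34,0x20) ⇒ 0x54
lane  3: add(0x59,0x97) ⇒ 0xf0
lane  4: add(0x3b,0x85) ⇒ 0xc0
lane  5: add(0x43,0xf4) ⇒ 0x37
lane  6: add(0x95,0x4e) ⇒ 0xe3
lane  7: add(0x7a,0x6d) ⇒ 0xe7
lane  8: add(0x01,0xed) ⇒ 0xee
lane  9: add(0x02,0x35) ⇒ 0x37
lane 10: add(0x6d,0x97) ⇒ 0x04
lane 11: add(0x20,0x94) ⇒ 0xb4
lane 12: add(0xaf,0x4b) ⇒ 0xfa
lane 13: add(0xf0,0xa0) ⇒ 0x90
lane 14: add(0xc6,0x94) ⇒ 0x5a
lane 15: add(0x74,0x14) ⇒ 0x88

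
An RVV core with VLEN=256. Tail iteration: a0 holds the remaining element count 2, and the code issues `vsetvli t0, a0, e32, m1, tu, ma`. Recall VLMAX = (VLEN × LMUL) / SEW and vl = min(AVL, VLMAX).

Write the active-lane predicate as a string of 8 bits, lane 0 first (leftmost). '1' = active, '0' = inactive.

predicate = 11000000

VLMAX = VLEN×LMUL/SEW = 256×1/32 = 8
AVL=2 ≤ VLMAX=8, so vl = 2
bits (lane 0 leftmost): 11000000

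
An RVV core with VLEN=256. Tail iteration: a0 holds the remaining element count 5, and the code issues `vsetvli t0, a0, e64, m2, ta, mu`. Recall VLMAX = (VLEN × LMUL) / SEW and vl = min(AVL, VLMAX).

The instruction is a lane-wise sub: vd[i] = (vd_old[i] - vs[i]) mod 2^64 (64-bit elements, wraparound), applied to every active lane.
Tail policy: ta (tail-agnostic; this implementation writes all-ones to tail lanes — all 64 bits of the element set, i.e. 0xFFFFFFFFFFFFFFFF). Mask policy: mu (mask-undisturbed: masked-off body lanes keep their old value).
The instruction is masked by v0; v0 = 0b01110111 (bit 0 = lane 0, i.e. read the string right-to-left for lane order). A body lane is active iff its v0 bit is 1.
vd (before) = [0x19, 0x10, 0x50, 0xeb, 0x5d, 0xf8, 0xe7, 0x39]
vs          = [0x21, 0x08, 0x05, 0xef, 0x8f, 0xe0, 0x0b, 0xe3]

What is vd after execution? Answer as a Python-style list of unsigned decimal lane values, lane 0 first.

VLMAX = (256 × 2) / 64 = 8 lanes
vl = min(AVL, VLMAX) = min(5, 8) = 5
vd[0] sub(0x19,0x21) -> 0xfffffffffffffff8
vd[1] sub(0x10,0x08) -> 0x08
vd[2] sub(0x50,0x05) -> 0x4b
vd[3] mask-off/keep -> 0xeb
vd[4] sub(0x5d,0x8f) -> 0xffffffffffffffce
vd[5] tail/ones -> 0xffffffffffffffff
vd[6] tail/ones -> 0xffffffffffffffff
vd[7] tail/ones -> 0xffffffffffffffff

vd = [18446744073709551608, 8, 75, 235, 18446744073709551566, 18446744073709551615, 18446744073709551615, 18446744073709551615]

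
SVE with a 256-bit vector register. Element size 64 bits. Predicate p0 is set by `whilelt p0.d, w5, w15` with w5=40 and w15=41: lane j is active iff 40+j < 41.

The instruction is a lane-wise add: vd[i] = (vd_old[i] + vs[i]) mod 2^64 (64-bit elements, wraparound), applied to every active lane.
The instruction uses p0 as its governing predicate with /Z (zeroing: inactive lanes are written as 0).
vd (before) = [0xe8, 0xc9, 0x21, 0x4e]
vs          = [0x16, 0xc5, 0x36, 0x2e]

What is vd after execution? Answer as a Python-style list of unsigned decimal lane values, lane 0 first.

lane count: 256 div 64 = 4
whilelt: lane j active iff 40+j < 41 → j < 1 → 1 active
  i=0: add(0xe8,0x16) → 254
  i=1: tail/zero → 0
  i=2: tail/zero → 0
  i=3: tail/zero → 0

vd = [254, 0, 0, 0]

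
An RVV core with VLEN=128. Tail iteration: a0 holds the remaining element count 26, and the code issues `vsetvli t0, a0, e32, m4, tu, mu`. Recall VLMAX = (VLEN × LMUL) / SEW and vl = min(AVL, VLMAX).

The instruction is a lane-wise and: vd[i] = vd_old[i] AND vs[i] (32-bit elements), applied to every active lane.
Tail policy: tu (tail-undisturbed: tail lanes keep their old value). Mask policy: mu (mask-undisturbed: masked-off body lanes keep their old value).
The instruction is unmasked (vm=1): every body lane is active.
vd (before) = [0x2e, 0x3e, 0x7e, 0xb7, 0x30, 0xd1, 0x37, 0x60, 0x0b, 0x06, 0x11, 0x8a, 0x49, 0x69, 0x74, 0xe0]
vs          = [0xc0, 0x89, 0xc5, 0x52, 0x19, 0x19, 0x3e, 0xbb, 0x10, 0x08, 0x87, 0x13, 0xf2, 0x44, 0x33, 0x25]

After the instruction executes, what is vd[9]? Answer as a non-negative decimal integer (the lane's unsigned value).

vd[9] = 0

VLMAX = VLEN×LMUL/SEW = 128×4/32 = 16
AVL=26 > VLMAX=16, so vl = 16
[0] and(0x2e,0xc0) = 0x00
[1] and(0x3e,0x89) = 0x08
[2] and(0x7e,0xc5) = 0x44
[3] and(0xb7,0x52) = 0x12
[4] and(0x30,0x19) = 0x10
[5] and(0xd1,0x19) = 0x11
[6] and(0x37,0x3e) = 0x36
[7] and(0x60,0xbb) = 0x20
[8] and(0x0b,0x10) = 0x00
[9] and(0x06,0x08) = 0x00
[10] and(0x11,0x87) = 0x01
[11] and(0x8a,0x13) = 0x02
[12] and(0x49,0xf2) = 0x40
[13] and(0x69,0x44) = 0x40
[14] and(0x74,0x33) = 0x30
[15] and(0xe0,0x25) = 0x20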